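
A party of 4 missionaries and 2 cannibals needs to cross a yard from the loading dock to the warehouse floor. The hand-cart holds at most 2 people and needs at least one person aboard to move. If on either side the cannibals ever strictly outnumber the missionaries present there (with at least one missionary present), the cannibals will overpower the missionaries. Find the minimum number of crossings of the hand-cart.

9

Counting alone: each trip to the warehouse floor takes at most 2 across and each return brings at least 1 back, so after t trips out (and t−1 returns) at most 2t − (t−1) of the 6 are across; that first reaches 6 at t = 5, so at least 9 crossings are needed.
The plan below uses exactly 9 crossings, so it is optimal:
1. 2 cannibals → the warehouse floor.  (the loading dock: 4M 0C; the warehouse floor: 0M 2C)
2. 1 cannibal ← the loading dock.  (the loading dock: 4M 1C; the warehouse floor: 0M 1C)
3. 2 missionaries → the warehouse floor.  (the loading dock: 2M 1C; the warehouse floor: 2M 1C)
4. 1 cannibal ← the loading dock.  (the loading dock: 2M 2C; the warehouse floor: 2M 0C)
5. 2 cannibals → the warehouse floor.  (the loading dock: 2M 0C; the warehouse floor: 2M 2C)
6. 1 cannibal ← the loading dock.  (the loading dock: 2M 1C; the warehouse floor: 2M 1C)
7. 1 missionary and 1 cannibal → the warehouse floor.  (the loading dock: 1M 0C; the warehouse floor: 3M 2C)
8. 1 cannibal ← the loading dock.  (the loading dock: 1M 1C; the warehouse floor: 3M 1C)
9. 1 missionary and 1 cannibal → the warehouse floor.  (the loading dock: 0M 0C; the warehouse floor: 4M 2C)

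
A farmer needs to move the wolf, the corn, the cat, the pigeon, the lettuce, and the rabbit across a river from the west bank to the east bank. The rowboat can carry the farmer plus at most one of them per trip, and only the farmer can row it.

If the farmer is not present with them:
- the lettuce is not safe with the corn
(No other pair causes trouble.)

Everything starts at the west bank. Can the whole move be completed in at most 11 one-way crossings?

Yes — this plan uses 11 crossings (≤ 11):
1. Farmer goes to the east bank with the corn.  [the west bank: the cat, the lettuce, the pigeon, the rabbit, the wolf | the east bank: the corn]
2. Farmer goes back to the west bank alone.  [the west bank: the cat, the lettuce, the pigeon, the rabbit, the wolf | the east bank: the corn]
3. Farmer goes to the east bank with the wolf.  [the west bank: the cat, the lettuce, the pigeon, the rabbit | the east bank: the corn, the wolf]
4. Farmer goes back to the west bank alone.  [the west bank: the cat, the lettuce, the pigeon, the rabbit | the east bank: the corn, the wolf]
5. Farmer goes to the east bank with the cat.  [the west bank: the lettuce, the pigeon, the rabbit | the east bank: the cat, the corn, the wolf]
6. Farmer goes back to the west bank alone.  [the west bank: the lettuce, the pigeon, the rabbit | the east bank: the cat, the corn, the wolf]
7. Farmer goes to the east bank with the pigeon.  [the west bank: the lettuce, the rabbit | the east bank: the cat, the corn, the pigeon, the wolf]
8. Farmer goes back to the west bank alone.  [the west bank: the lettuce, the rabbit | the east bank: the cat, the corn, the pigeon, the wolf]
9. Farmer goes to the east bank with the rabbit.  [the west bank: the lettuce | the east bank: the cat, the corn, the pigeon, the rabbit, the wolf]
10. Farmer goes back to the west bank alone.  [the west bank: the lettuce | the east bank: the cat, the corn, the pigeon, the rabbit, the wolf]
11. Farmer goes to the east bank with the lettuce.  [the west bank: — | the east bank: the cat, the corn, the lettuce, the pigeon, the rabbit, the wolf]

Yes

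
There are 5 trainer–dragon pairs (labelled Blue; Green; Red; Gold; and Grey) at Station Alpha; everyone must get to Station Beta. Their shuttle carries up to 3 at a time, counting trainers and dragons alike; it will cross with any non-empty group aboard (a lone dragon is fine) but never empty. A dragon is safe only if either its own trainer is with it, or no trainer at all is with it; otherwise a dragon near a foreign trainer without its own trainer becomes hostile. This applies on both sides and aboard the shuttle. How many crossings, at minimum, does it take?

11

Counting alone: each trip to Station Beta takes at most 3 across and each return brings at least 1 back, so after t trips out (and t−1 returns) at most 3t − (t−1) of the 10 are across; that first reaches 10 at t = 5, so at least 9 crossings are needed.
The safety rule pushes this higher. Following every safe sequence of crossings, the most of the 10 that can be at Station Beta as the shuttle arrives there on crossing 9 is 9 — never all 10.
So no plan with fewer than 11 crossings exists, and this one achieves 11:
1. dragon Blue and trainer Blue cross → Station Beta.
2. trainer Blue crosses ← Station Alpha.
3. dragon Gold, dragon Green, and dragon Red cross → Station Beta.
4. dragon Blue crosses ← Station Alpha.
5. trainer Gold, trainer Green, and trainer Red cross → Station Beta.
6. dragon Green and trainer Green cross ← Station Alpha.
7. trainer Blue, trainer Green, and trainer Grey cross → Station Beta.
8. dragon Red crosses ← Station Alpha.
9. dragon Blue and dragon Green cross → Station Beta.
10. dragon Blue crosses ← Station Alpha.
11. dragon Blue, dragon Grey, and dragon Red cross → Station Beta.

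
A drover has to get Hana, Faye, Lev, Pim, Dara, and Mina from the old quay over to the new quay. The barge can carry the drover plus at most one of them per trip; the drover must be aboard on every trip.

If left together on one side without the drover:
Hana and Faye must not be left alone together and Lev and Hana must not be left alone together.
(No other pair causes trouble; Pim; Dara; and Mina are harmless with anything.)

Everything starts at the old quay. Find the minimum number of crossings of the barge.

Counting alone: the drover can take at most 1 across per trip to the new quay, so moving all 6 needs at least 6 loaded trips out, with a return between consecutive ones — at least 11 crossings.
The safety rule pushes this higher. Following every safe sequence of crossings, the most of the 6 that can be at the new quay as the barge arrives there on crossing 11 is 5 — never all 6.
So no plan with fewer than 13 crossings exists, and this one achieves 13:
1. Drover goes to the new quay with Hana.  [the old quay: Dara, Faye, Lev, Mina, Pim | the new quay: Hana]
2. Drover goes back to the old quay alone.  [the old quay: Dara, Faye, Lev, Mina, Pim | the new quay: Hana]
3. Drover goes to the new quay with Faye.  [the old quay: Dara, Lev, Mina, Pim | the new quay: Faye, Hana]
4. Drover goes back to the old quay with Hana.  [the old quay: Dara, Hana, Lev, Mina, Pim | the new quay: Faye]
5. Drover goes to the new quay with Lev.  [the old quay: Dara, Hana, Mina, Pim | the new quay: Faye, Lev]
6. Drover goes back to the old quay alone.  [the old quay: Dara, Hana, Mina, Pim | the new quay: Faye, Lev]
7. Drover goes to the new quay with Pim.  [the old quay: Dara, Hana, Mina | the new quay: Faye, Lev, Pim]
8. Drover goes back to the old quay alone.  [the old quay: Dara, Hana, Mina | the new quay: Faye, Lev, Pim]
9. Drover goes to the new quay with Dara.  [the old quay: Hana, Mina | the new quay: Dara, Faye, Lev, Pim]
10. Drover goes back to the old quay alone.  [the old quay: Hana, Mina | the new quay: Dara, Faye, Lev, Pim]
11. Drover goes to the new quay with Mina.  [the old quay: Hana | the new quay: Dara, Faye, Lev, Mina, Pim]
12. Drover goes back to the old quay alone.  [the old quay: Hana | the new quay: Dara, Faye, Lev, Mina, Pim]
13. Drover goes to the new quay with Hana.  [the old quay: — | the new quay: Dara, Faye, Hana, Lev, Mina, Pim]

13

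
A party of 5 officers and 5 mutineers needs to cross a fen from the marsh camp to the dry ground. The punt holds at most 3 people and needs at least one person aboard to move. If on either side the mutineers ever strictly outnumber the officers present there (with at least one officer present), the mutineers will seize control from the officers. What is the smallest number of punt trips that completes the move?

Counting alone: each trip to the dry ground takes at most 3 across and each return brings at least 1 back, so after t trips out (and t−1 returns) at most 3t − (t−1) of the 10 are across; that first reaches 10 at t = 5, so at least 9 crossings are needed.
The safety rule pushes this higher. Following every safe sequence of crossings, the most of the 10 that can be at the dry ground as the punt arrives there on crossing 9 is 9 — never all 10.
So no plan with fewer than 11 crossings exists, and this one achieves 11:
1. 2 mutineers → the dry ground.  (the marsh camp: 5O 3M; the dry ground: 0O 2M)
2. 1 mutineer ← the marsh camp.  (the marsh camp: 5O 4M; the dry ground: 0O 1M)
3. 3 mutineers → the dry ground.  (the marsh camp: 5O 1M; the dry ground: 0O 4M)
4. 1 mutineer ← the marsh camp.  (the marsh camp: 5O 2M; the dry ground: 0O 3M)
5. 3 officers → the dry ground.  (the marsh camp: 2O 2M; the dry ground: 3O 3M)
6. 1 officer and 1 mutineer ← the marsh camp.  (the marsh camp: 3O 3M; the dry ground: 2O 2M)
7. 3 officers → the dry ground.  (the marsh camp: 0O 3M; the dry ground: 5O 2M)
8. 1 mutineer ← the marsh camp.  (the marsh camp: 0O 4M; the dry ground: 5O 1M)
9. 2 mutineers → the dry ground.  (the marsh camp: 0O 2M; the dry ground: 5O 3M)
10. 1 mutineer ← the marsh camp.  (the marsh camp: 0O 3M; the dry ground: 5O 2M)
11. 3 mutineers → the dry ground.  (the marsh camp: 0O 0M; the dry ground: 5O 5M)

11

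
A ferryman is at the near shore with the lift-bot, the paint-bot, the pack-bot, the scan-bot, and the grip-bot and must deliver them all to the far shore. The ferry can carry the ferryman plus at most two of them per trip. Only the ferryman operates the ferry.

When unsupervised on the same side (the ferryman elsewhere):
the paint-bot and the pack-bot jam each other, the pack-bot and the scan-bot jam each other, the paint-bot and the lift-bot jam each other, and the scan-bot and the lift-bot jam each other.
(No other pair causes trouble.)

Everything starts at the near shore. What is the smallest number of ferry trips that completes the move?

5

Counting alone: the ferryman can take at most 2 across per trip to the far shore, so moving all 5 needs at least 3 loaded trips out, with a return between consecutive ones — at least 5 crossings.
The plan below uses exactly 5 crossings, so it is optimal:
1. Ferryman goes to the far shore with the lift-bot and the pack-bot.  [the near shore: the grip-bot, the paint-bot, the scan-bot | the far shore: the lift-bot, the pack-bot]
2. Ferryman goes back to the near shore alone.  [the near shore: the grip-bot, the paint-bot, the scan-bot | the far shore: the lift-bot, the pack-bot]
3. Ferryman goes to the far shore with the grip-bot.  [the near shore: the paint-bot, the scan-bot | the far shore: the grip-bot, the lift-bot, the pack-bot]
4. Ferryman goes back to the near shore alone.  [the near shore: the paint-bot, the scan-bot | the far shore: the grip-bot, the lift-bot, the pack-bot]
5. Ferryman goes to the far shore with the paint-bot and the scan-bot.  [the near shore: — | the far shore: the grip-bot, the lift-bot, the pack-bot, the paint-bot, the scan-bot]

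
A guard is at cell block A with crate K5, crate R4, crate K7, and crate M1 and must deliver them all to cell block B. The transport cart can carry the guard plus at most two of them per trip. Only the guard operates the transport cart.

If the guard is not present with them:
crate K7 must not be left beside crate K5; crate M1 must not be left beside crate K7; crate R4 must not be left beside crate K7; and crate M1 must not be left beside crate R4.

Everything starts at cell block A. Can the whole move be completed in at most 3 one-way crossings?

No

Counting alone: the guard can take at most 2 across per trip to cell block B, so moving all 4 needs at least 2 loaded trips out, with a return between consecutive ones — at least 3 crossings.
The safety rule pushes this higher. Following every safe sequence of crossings, the most of the 4 that can be at cell block B as the transport cart arrives there on crossing 3 is 3 — never all 4.
So the move cannot be finished within 3 crossings. (The shortest complete plan takes 5:)
1. Guard goes to cell block B with crate K7 and crate R4.  [cell block A: crate K5, crate M1 | cell block B: crate K7, crate R4]
2. Guard goes back to cell block A with crate R4.  [cell block A: crate K5, crate M1, crate R4 | cell block B: crate K7]
3. Guard goes to cell block B with crate K5 and crate R4.  [cell block A: crate M1 | cell block B: crate K5, crate K7, crate R4]
4. Guard goes back to cell block A with crate K7.  [cell block A: crate K7, crate M1 | cell block B: crate K5, crate R4]
5. Guard goes to cell block B with crate K7 and crate M1.  [cell block A: — | cell block B: crate K5, crate K7, crate M1, crate R4]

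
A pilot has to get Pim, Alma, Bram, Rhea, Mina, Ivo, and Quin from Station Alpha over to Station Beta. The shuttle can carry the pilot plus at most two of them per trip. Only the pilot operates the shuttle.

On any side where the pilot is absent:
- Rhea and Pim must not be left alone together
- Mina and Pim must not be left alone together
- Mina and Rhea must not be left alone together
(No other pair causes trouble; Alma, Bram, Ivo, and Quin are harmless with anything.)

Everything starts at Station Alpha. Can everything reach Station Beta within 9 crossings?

Counting alone: the pilot can take at most 2 across per trip to Station Beta, so moving all 7 needs at least 4 loaded trips out, with a return between consecutive ones — at least 7 crossings.
The safety rule pushes this higher. Following every safe sequence of crossings, the most of the 7 that can be at Station Beta as the shuttle arrives there on crossings 7, 9 is 5, 6 respectively — never all 7.
So the move cannot be finished within 9 crossings. (The shortest complete plan takes 11:)
1. Pilot goes to Station Beta with Pim and Rhea.
2. Pilot goes back to Station Alpha with Pim.
3. Pilot goes to Station Beta with Alma and Pim.
4. Pilot goes back to Station Alpha with Pim.
5. Pilot goes to Station Beta with Bram and Pim.
6. Pilot goes back to Station Alpha with Pim.
7. Pilot goes to Station Beta with Ivo and Pim.
8. Pilot goes back to Station Alpha with Pim.
9. Pilot goes to Station Beta with Pim and Quin.
10. Pilot goes back to Station Alpha with Pim.
11. Pilot goes to Station Beta with Mina and Pim.

No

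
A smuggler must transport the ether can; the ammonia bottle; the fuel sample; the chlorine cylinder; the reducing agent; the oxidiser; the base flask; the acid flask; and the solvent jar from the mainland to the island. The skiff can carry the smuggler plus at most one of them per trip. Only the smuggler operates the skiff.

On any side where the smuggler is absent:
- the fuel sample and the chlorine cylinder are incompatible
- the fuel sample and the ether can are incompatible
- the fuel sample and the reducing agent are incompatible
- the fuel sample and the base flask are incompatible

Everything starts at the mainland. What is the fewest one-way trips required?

impossible

Following every safe sequence of crossings from the start, the most of the 9 that can be at the island as the skiff arrives there on crossings 1, 3, 5, 7, 9, 11 is 1, 2, 3, 4, 5, 6 respectively; the best ever achieved is 6 of 9.
From crossing 13 on, no configuration arises that was not already reachable earlier: only 176 distinct safe configurations (who is on which side, and where the skiff is) can ever be reached, none of them has everyone across, and every continuation just revisits them. So no valid plan exists.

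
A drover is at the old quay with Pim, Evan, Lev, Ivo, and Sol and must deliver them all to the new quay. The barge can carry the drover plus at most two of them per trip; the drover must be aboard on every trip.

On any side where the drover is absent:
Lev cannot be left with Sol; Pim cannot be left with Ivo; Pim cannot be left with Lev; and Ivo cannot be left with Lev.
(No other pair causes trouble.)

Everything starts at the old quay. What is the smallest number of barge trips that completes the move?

7

Counting alone: the drover can take at most 2 across per trip to the new quay, so moving all 5 needs at least 3 loaded trips out, with a return between consecutive ones — at least 5 crossings.
The safety rule pushes this higher. Following every safe sequence of crossings, the most of the 5 that can be at the new quay as the barge arrives there on crossing 5 is 4 — never all 5.
So no plan with fewer than 7 crossings exists, and this one achieves 7:
1. Drover goes to the new quay with Lev and Pim.  [the old quay: Evan, Ivo, Sol | the new quay: Lev, Pim]
2. Drover goes back to the old quay with Pim.  [the old quay: Evan, Ivo, Pim, Sol | the new quay: Lev]
3. Drover goes to the new quay with Evan and Pim.  [the old quay: Ivo, Sol | the new quay: Evan, Lev, Pim]
4. Drover goes back to the old quay with Pim.  [the old quay: Ivo, Pim, Sol | the new quay: Evan, Lev]
5. Drover goes to the new quay with Pim and Sol.  [the old quay: Ivo | the new quay: Evan, Lev, Pim, Sol]
6. Drover goes back to the old quay with Lev.  [the old quay: Ivo, Lev | the new quay: Evan, Pim, Sol]
7. Drover goes to the new quay with Ivo and Lev.  [the old quay: — | the new quay: Evan, Ivo, Lev, Pim, Sol]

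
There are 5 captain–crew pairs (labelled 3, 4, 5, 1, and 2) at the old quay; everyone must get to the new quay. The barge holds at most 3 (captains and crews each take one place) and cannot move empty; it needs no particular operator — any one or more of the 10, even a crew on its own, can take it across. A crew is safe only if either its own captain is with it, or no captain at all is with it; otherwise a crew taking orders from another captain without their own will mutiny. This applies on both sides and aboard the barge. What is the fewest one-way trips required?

Counting alone: each trip to the new quay takes at most 3 across and each return brings at least 1 back, so after t trips out (and t−1 returns) at most 3t − (t−1) of the 10 are across; that first reaches 10 at t = 5, so at least 9 crossings are needed.
The safety rule pushes this higher. Following every safe sequence of crossings, the most of the 10 that can be at the new quay as the barge arrives there on crossing 9 is 9 — never all 10.
So no plan with fewer than 11 crossings exists, and this one achieves 11:
1. captain 3 and crew 3 cross → the new quay.
2. captain 3 crosses ← the old quay.
3. crew 1, crew 4, and crew 5 cross → the new quay.
4. crew 3 crosses ← the old quay.
5. captain 1, captain 4, and captain 5 cross → the new quay.
6. captain 4 and crew 4 cross ← the old quay.
7. captain 2, captain 3, and captain 4 cross → the new quay.
8. crew 5 crosses ← the old quay.
9. crew 3 and crew 4 cross → the new quay.
10. crew 3 crosses ← the old quay.
11. crew 2, crew 3, and crew 5 cross → the new quay.

11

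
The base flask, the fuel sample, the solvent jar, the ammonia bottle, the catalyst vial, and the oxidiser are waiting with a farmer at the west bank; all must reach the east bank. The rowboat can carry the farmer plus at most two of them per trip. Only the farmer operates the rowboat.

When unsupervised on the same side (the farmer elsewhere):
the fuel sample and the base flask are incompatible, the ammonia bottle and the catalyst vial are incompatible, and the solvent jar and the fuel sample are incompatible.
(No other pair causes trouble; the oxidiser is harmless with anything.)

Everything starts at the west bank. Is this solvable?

Yes

1. Farmer goes to the east bank with the ammonia bottle and the fuel sample.  [the west bank: the base flask, the catalyst vial, the oxidiser, the solvent jar | the east bank: the ammonia bottle, the fuel sample]
2. Farmer goes back to the west bank alone.  [the west bank: the base flask, the catalyst vial, the oxidiser, the solvent jar | the east bank: the ammonia bottle, the fuel sample]
3. Farmer goes to the east bank with the base flask.  [the west bank: the catalyst vial, the oxidiser, the solvent jar | the east bank: the ammonia bottle, the base flask, the fuel sample]
4. Farmer goes back to the west bank with the fuel sample.  [the west bank: the catalyst vial, the fuel sample, the oxidiser, the solvent jar | the east bank: the ammonia bottle, the base flask]
5. Farmer goes to the east bank with the oxidiser and the solvent jar.  [the west bank: the catalyst vial, the fuel sample | the east bank: the ammonia bottle, the base flask, the oxidiser, the solvent jar]
6. Farmer goes back to the west bank alone.  [the west bank: the catalyst vial, the fuel sample | the east bank: the ammonia bottle, the base flask, the oxidiser, the solvent jar]
7. Farmer goes to the east bank with the catalyst vial and the fuel sample.  [the west bank: — | the east bank: the ammonia bottle, the base flask, the catalyst vial, the fuel sample, the oxidiser, the solvent jar]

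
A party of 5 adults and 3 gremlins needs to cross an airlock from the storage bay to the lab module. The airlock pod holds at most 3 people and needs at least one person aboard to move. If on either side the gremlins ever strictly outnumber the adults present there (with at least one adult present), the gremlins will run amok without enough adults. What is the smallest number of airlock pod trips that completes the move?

7

Counting alone: each trip to the lab module takes at most 3 across and each return brings at least 1 back, so after t trips out (and t−1 returns) at most 3t − (t−1) of the 8 are across; that first reaches 8 at t = 4, so at least 7 crossings are needed.
The plan below uses exactly 7 crossings, so it is optimal:
1. 2 gremlins → the lab module.  (the storage bay: 5A 1G; the lab module: 0A 2G)
2. 1 gremlin ← the storage bay.  (the storage bay: 5A 2G; the lab module: 0A 1G)
3. 2 adults and 1 gremlin → the lab module.  (the storage bay: 3A 1G; the lab module: 2A 2G)
4. 1 gremlin ← the storage bay.  (the storage bay: 3A 2G; the lab module: 2A 1G)
5. 1 adult and 2 gremlins → the lab module.  (the storage bay: 2A 0G; the lab module: 3A 3G)
6. 1 gremlin ← the storage bay.  (the storage bay: 2A 1G; the lab module: 3A 2G)
7. 2 adults and 1 gremlin → the lab module.  (the storage bay: 0A 0G; the lab module: 5A 3G)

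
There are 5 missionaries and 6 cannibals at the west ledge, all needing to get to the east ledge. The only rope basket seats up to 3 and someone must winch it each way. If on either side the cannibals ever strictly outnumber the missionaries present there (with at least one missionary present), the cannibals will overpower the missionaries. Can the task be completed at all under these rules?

No

The cannibals already outnumber the missionaries at the west ledge before anyone moves, so the starting position itself is disallowed.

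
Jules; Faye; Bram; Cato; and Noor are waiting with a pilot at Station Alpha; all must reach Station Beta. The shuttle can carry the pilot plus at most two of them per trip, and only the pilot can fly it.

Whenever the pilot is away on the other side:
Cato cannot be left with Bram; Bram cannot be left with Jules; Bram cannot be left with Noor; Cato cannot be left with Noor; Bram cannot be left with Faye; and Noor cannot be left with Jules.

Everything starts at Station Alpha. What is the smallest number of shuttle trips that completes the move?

Counting alone: the pilot can take at most 2 across per trip to Station Beta, so moving all 5 needs at least 3 loaded trips out, with a return between consecutive ones — at least 5 crossings.
The safety rule pushes this higher. Following every safe sequence of crossings, the most of the 5 that can be at Station Beta as the shuttle arrives there on crossing 5 is 4 — never all 5.
So no plan with fewer than 7 crossings exists, and this one achieves 7:
1. Pilot goes to Station Beta with Bram and Noor.  [Station Alpha: Cato, Faye, Jules | Station Beta: Bram, Noor]
2. Pilot goes back to Station Alpha with Bram.  [Station Alpha: Bram, Cato, Faye, Jules | Station Beta: Noor]
3. Pilot goes to Station Beta with Bram and Faye.  [Station Alpha: Cato, Jules | Station Beta: Bram, Faye, Noor]
4. Pilot goes back to Station Alpha with Bram.  [Station Alpha: Bram, Cato, Jules | Station Beta: Faye, Noor]
5. Pilot goes to Station Beta with Cato and Jules.  [Station Alpha: Bram | Station Beta: Cato, Faye, Jules, Noor]
6. Pilot goes back to Station Alpha with Noor.  [Station Alpha: Bram, Noor | Station Beta: Cato, Faye, Jules]
7. Pilot goes to Station Beta with Bram and Noor.  [Station Alpha: — | Station Beta: Bram, Cato, Faye, Jules, Noor]

7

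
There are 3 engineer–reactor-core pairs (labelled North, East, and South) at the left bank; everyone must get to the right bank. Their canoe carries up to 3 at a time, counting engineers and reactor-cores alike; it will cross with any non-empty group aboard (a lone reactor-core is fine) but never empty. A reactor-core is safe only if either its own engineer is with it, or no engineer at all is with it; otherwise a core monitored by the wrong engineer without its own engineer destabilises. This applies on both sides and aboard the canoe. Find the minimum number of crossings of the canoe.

5

Counting alone: each trip to the right bank takes at most 3 across and each return brings at least 1 back, so after t trips out (and t−1 returns) at most 3t − (t−1) of the 6 are across; that first reaches 6 at t = 3, so at least 5 crossings are needed.
The plan below uses exactly 5 crossings, so it is optimal:
1. engineer North and reactor-core North cross → the right bank.
2. engineer North crosses ← the left bank.
3. engineer East, engineer North, and engineer South cross → the right bank.
4. reactor-core North crosses ← the left bank.
5. reactor-core East, reactor-core North, and reactor-core South cross → the right bank.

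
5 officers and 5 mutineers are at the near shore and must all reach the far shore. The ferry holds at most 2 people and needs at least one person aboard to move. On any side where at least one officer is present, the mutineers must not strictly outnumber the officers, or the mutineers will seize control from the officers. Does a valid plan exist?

No

Following every safe sequence of crossings from the start, the most of the 10 that can be at the far shore as the ferry arrives there on crossings 1, 3, 5, 7 is 2, 3, 4, 5 respectively; the best ever achieved is 5 of 10.
From crossing 9 on, no configuration arises that was not already reachable earlier: only 13 distinct safe configurations (who is on which side, and where the ferry is) can ever be reached, none of them has everyone across, and every continuation just revisits them. They are: 0 officers + 0 mutineers across (ferry back at the start); 0 officers + 1 mutineer across (ferry there); 0 officers + 1 mutineer across (ferry back at the start); 0 officers + 2 mutineers across (ferry there); 0 officers + 2 mutineers across (ferry back at the start); 0 officers + 3 mutineers across (ferry there); 0 officers + 3 mutineers across (ferry back at the start); 0 officers + 4 mutineers across (ferry there); 0 officers + 4 mutineers across (ferry back at the start); 0 officers + 5 mutineers across (ferry there); 1 officer + 1 mutineer across (ferry there); 1 officer + 1 mutineer across (ferry back at the start); 2 officers + 2 mutineers across (ferry there). So no valid plan exists.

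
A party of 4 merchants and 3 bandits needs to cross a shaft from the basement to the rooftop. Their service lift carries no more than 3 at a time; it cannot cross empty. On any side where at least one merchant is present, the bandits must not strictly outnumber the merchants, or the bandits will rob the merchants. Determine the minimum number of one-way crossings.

5

Counting alone: each trip to the rooftop takes at most 3 across and each return brings at least 1 back, so after t trips out (and t−1 returns) at most 3t − (t−1) of the 7 are across; that first reaches 7 at t = 3, so at least 5 crossings are needed.
The plan below uses exactly 5 crossings, so it is optimal:
1. 3 bandits → the rooftop.  (the basement: 4M 0B; the rooftop: 0M 3B)
2. 1 bandit ← the basement.  (the basement: 4M 1B; the rooftop: 0M 2B)
3. 3 merchants → the rooftop.  (the basement: 1M 1B; the rooftop: 3M 2B)
4. 1 merchant ← the basement.  (the basement: 2M 1B; the rooftop: 2M 2B)
5. 2 merchants and 1 bandit → the rooftop.  (the basement: 0M 0B; the rooftop: 4M 3B)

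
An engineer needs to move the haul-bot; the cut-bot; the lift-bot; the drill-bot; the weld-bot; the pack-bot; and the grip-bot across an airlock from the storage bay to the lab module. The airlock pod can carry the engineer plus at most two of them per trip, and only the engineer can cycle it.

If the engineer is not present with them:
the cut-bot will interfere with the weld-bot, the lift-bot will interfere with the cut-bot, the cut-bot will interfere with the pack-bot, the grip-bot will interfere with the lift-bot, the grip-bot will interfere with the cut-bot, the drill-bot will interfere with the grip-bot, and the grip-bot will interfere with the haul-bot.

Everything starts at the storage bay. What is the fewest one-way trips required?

Counting alone: the engineer can take at most 2 across per trip to the lab module, so moving all 7 needs at least 4 loaded trips out, with a return between consecutive ones — at least 7 crossings.
The safety rule pushes this higher. Following every safe sequence of crossings, the most of the 7 that can be at the lab module as the airlock pod arrives there on crossings 7, 9 is 5, 6 respectively — never all 7.
So no plan with fewer than 11 crossings exists, and this one achieves 11:
1. Engineer goes to the lab module with the cut-bot and the grip-bot.  [the storage bay: the drill-bot, the haul-bot, the lift-bot, the pack-bot, the weld-bot | the lab module: the cut-bot, the grip-bot]
2. Engineer goes back to the storage bay with the cut-bot.  [the storage bay: the cut-bot, the drill-bot, the haul-bot, the lift-bot, the pack-bot, the weld-bot | the lab module: the grip-bot]
3. Engineer goes to the lab module with the cut-bot and the haul-bot.  [the storage bay: the drill-bot, the lift-bot, the pack-bot, the weld-bot | the lab module: the cut-bot, the grip-bot, the haul-bot]
4. Engineer goes back to the storage bay with the grip-bot.  [the storage bay: the drill-bot, the grip-bot, the lift-bot, the pack-bot, the weld-bot | the lab module: the cut-bot, the haul-bot]
5. Engineer goes to the lab module with the drill-bot and the lift-bot.  [the storage bay: the grip-bot, the pack-bot, the weld-bot | the lab module: the cut-bot, the drill-bot, the haul-bot, the lift-bot]
6. Engineer goes back to the storage bay with the cut-bot.  [the storage bay: the cut-bot, the grip-bot, the pack-bot, the weld-bot | the lab module: the drill-bot, the haul-bot, the lift-bot]
7. Engineer goes to the lab module with the cut-bot and the weld-bot.  [the storage bay: the grip-bot, the pack-bot | the lab module: the cut-bot, the drill-bot, the haul-bot, the lift-bot, the weld-bot]
8. Engineer goes back to the storage bay with the cut-bot.  [the storage bay: the cut-bot, the grip-bot, the pack-bot | the lab module: the drill-bot, the haul-bot, the lift-bot, the weld-bot]
9. Engineer goes to the lab module with the cut-bot and the pack-bot.  [the storage bay: the grip-bot | the lab module: the cut-bot, the drill-bot, the haul-bot, the lift-bot, the pack-bot, the weld-bot]
10. Engineer goes back to the storage bay with the cut-bot.  [the storage bay: the cut-bot, the grip-bot | the lab module: the drill-bot, the haul-bot, the lift-bot, the pack-bot, the weld-bot]
11. Engineer goes to the lab module with the cut-bot and the grip-bot.  [the storage bay: — | the lab module: the cut-bot, the drill-bot, the grip-bot, the haul-bot, the lift-bot, the pack-bot, the weld-bot]

11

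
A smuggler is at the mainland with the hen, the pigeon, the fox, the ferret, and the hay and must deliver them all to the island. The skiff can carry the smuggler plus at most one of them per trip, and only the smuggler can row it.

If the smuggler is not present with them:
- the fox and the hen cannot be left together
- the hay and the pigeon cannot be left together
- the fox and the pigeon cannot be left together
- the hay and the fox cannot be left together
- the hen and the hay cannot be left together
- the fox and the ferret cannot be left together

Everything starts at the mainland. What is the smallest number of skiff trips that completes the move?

Whatever the first load, the items left behind include a forbidden pair without the smuggler. No opening move is safe, so no plan exists.

impossible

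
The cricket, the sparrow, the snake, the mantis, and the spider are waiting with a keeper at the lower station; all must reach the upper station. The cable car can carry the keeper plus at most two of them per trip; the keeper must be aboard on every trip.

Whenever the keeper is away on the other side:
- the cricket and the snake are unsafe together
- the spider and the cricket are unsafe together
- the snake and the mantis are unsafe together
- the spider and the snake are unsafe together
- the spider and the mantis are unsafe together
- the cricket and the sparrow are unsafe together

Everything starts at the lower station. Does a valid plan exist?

Whatever the first load, the items left behind include a forbidden pair without the keeper. No opening move is safe, so no plan exists.

No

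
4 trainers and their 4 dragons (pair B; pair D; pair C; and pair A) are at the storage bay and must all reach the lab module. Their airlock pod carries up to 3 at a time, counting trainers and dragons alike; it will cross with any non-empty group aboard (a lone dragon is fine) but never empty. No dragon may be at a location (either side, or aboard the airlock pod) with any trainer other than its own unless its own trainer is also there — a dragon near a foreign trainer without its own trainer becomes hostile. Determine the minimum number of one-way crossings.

9

Counting alone: each trip to the lab module takes at most 3 across and each return brings at least 1 back, so after t trips out (and t−1 returns) at most 3t − (t−1) of the 8 are across; that first reaches 8 at t = 4, so at least 7 crossings are needed.
The safety rule pushes this higher. Following every safe sequence of crossings, the most of the 8 that can be at the lab module as the airlock pod arrives there on crossing 7 is 7 — never all 8.
So no plan with fewer than 9 crossings exists, and this one achieves 9:
1. dragon B and trainer B cross → the lab module.
2. trainer B crosses ← the storage bay.
3. dragon D, trainer B, and trainer D cross → the lab module.
4. dragon B and trainer B cross ← the storage bay.
5. trainer A, trainer B, and trainer C cross → the lab module.
6. dragon D crosses ← the storage bay.
7. dragon B and dragon D cross → the lab module.
8. dragon B crosses ← the storage bay.
9. dragon A, dragon B, and dragon C cross → the lab module.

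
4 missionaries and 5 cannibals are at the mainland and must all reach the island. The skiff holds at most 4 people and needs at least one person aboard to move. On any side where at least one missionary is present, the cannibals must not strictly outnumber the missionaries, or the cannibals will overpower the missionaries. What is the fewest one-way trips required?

impossible

The cannibals already outnumber the missionaries at the mainland before anyone moves, so the starting position itself is disallowed.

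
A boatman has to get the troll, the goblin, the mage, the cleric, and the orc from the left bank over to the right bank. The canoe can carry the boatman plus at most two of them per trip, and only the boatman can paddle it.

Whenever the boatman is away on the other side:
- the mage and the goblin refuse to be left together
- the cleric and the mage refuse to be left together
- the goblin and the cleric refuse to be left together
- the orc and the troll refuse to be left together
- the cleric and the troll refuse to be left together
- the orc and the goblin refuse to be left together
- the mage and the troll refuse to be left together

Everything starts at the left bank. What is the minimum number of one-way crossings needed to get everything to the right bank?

impossible

Whatever the first load, the items left behind include a forbidden pair without the boatman. No opening move is safe, so no plan exists.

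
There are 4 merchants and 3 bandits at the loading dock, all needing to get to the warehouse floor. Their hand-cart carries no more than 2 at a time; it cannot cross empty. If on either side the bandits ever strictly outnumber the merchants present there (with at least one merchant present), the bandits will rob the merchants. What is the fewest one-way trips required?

Counting alone: each trip to the warehouse floor takes at most 2 across and each return brings at least 1 back, so after t trips out (and t−1 returns) at most 2t − (t−1) of the 7 are across; that first reaches 7 at t = 6, so at least 11 crossings are needed.
The plan below uses exactly 11 crossings, so it is optimal:
1. 2 bandits → the warehouse floor.  (the loading dock: 4M 1B; the warehouse floor: 0M 2B)
2. 1 bandit ← the loading dock.  (the loading dock: 4M 2B; the warehouse floor: 0M 1B)
3. 2 bandits → the warehouse floor.  (the loading dock: 4M 0B; the warehouse floor: 0M 3B)
4. 1 bandit ← the loading dock.  (the loading dock: 4M 1B; the warehouse floor: 0M 2B)
5. 2 merchants → the warehouse floor.  (the loading dock: 2M 1B; the warehouse floor: 2M 2B)
6. 1 bandit ← the loading dock.  (the loading dock: 2M 2B; the warehouse floor: 2M 1B)
7. 1 merchant and 1 bandit → the warehouse floor.  (the loading dock: 1M 1B; the warehouse floor: 3M 2B)
8. 1 merchant ← the loading dock.  (the loading dock: 2M 1B; the warehouse floor: 2M 2B)
9. 1 merchant and 1 bandit → the warehouse floor.  (the loading dock: 1M 0B; the warehouse floor: 3M 3B)
10. 1 bandit ← the loading dock.  (the loading dock: 1M 1B; the warehouse floor: 3M 2B)
11. 1 merchant and 1 bandit → the warehouse floor.  (the loading dock: 0M 0B; the warehouse floor: 4M 3B)

11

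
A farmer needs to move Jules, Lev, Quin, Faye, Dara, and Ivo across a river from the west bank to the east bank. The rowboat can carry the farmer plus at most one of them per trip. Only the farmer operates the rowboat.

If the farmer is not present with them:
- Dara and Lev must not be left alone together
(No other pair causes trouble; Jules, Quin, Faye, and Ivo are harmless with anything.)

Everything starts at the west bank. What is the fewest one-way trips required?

11

Counting alone: the farmer can take at most 1 across per trip to the east bank, so moving all 6 needs at least 6 loaded trips out, with a return between consecutive ones — at least 11 crossings.
The plan below uses exactly 11 crossings, so it is optimal:
1. Farmer goes to the east bank with Lev.
2. Farmer goes back to the west bank alone.
3. Farmer goes to the east bank with Jules.
4. Farmer goes back to the west bank alone.
5. Farmer goes to the east bank with Quin.
6. Farmer goes back to the west bank alone.
7. Farmer goes to the east bank with Faye.
8. Farmer goes back to the west bank alone.
9. Farmer goes to the east bank with Ivo.
10. Farmer goes back to the west bank alone.
11. Farmer goes to the east bank with Dara.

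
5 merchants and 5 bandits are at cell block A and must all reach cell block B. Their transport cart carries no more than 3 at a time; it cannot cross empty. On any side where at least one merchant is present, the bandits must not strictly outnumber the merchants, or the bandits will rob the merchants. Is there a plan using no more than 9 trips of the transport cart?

Counting alone: each trip to cell block B takes at most 3 across and each return brings at least 1 back, so after t trips out (and t−1 returns) at most 3t − (t−1) of the 10 are across; that first reaches 10 at t = 5, so at least 9 crossings are needed.
The safety rule pushes this higher. Following every safe sequence of crossings, the most of the 10 that can be at cell block B as the transport cart arrives there on crossing 9 is 9 — never all 10.
So the move cannot be finished within 9 crossings. (The shortest complete plan takes 11:)
1. 2 bandits → cell block B.  (cell block A: 5M 3B; cell block B: 0M 2B)
2. 1 bandit ← cell block A.  (cell block A: 5M 4B; cell block B: 0M 1B)
3. 3 bandits → cell block B.  (cell block A: 5M 1B; cell block B: 0M 4B)
4. 1 bandit ← cell block A.  (cell block A: 5M 2B; cell block B: 0M 3B)
5. 3 merchants → cell block B.  (cell block A: 2M 2B; cell block B: 3M 3B)
6. 1 merchant and 1 bandit ← cell block A.  (cell block A: 3M 3B; cell block B: 2M 2B)
7. 3 merchants → cell block B.  (cell block A: 0M 3B; cell block B: 5M 2B)
8. 1 bandit ← cell block A.  (cell block A: 0M 4B; cell block B: 5M 1B)
9. 2 bandits → cell block B.  (cell block A: 0M 2B; cell block B: 5M 3B)
10. 1 bandit ← cell block A.  (cell block A: 0M 3B; cell block B: 5M 2B)
11. 3 bandits → cell block B.  (cell block A: 0M 0B; cell block B: 5M 5B)

No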